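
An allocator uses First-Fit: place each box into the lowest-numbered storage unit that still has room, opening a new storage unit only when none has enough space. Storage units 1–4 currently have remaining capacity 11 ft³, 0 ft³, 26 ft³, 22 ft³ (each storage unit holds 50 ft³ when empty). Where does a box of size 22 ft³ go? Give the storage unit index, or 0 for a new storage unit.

3

Storage units with room: storage unit 3 (26 ft³), storage unit 4 (22 ft³).
The first with room is storage unit 3.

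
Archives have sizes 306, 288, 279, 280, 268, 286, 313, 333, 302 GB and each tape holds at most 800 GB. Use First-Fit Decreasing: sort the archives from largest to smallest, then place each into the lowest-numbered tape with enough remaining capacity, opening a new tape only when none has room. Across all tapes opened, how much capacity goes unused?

1345

Sorted descending: 333, 313, 306, 302, 288, 286, 280, 279, 268.
tape 1: place 333 GB, 467 GB left
tape 1: place 313 GB, 154 GB left
tape 2: place 306 GB, 494 GB left
tape 2: place 302 GB, 192 GB left
tape 3: place 288 GB, 512 GB left
tape 3: place 286 GB, 226 GB left
tape 4: place 280 GB, 520 GB left
tape 4: place 279 GB, 241 GB left
tape 5: place 268 GB, 532 GB left
5 tapes × 800 GB = 4000 GB; used 2655 GB; unused 1345 GB.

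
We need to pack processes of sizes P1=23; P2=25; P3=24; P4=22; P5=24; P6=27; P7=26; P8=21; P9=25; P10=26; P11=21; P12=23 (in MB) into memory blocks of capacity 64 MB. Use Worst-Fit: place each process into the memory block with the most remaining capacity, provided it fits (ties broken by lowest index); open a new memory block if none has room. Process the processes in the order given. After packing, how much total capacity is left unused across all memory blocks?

97

Put P1 (23 MB) in memory block 1; 41 MB remain.
Put P2 (25 MB) in memory block 1; 16 MB remain.
Put P3 (24 MB) in memory block 2; 40 MB remain.
Put P4 (22 MB) in memory block 2; 18 MB remain.
Put P5 (24 MB) in memory block 3; 40 MB remain.
Put P6 (27 MB) in memory block 3; 13 MB remain.
Put P7 (26 MB) in memory block 4; 38 MB remain.
Put P8 (21 MB) in memory block 4; 17 MB remain.
Put P9 (25 MB) in memory block 5; 39 MB remain.
Put P10 (26 MB) in memory block 5; 13 MB remain.
Put P11 (21 MB) in memory block 6; 43 MB remain.
Put P12 (23 MB) in memory block 6; 20 MB remain.
6 memory blocks × 64 MB = 384 MB; used 287 MB; unused 97 MB.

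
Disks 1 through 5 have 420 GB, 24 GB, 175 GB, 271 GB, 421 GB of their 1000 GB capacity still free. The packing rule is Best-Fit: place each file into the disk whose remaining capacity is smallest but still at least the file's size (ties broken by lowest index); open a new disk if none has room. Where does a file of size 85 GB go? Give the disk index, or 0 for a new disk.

3

Disks with room: disk 1 (420 GB), disk 3 (175 GB), disk 4 (271 GB), disk 5 (421 GB).
Tightest fit is disk 3 with 175 GB free.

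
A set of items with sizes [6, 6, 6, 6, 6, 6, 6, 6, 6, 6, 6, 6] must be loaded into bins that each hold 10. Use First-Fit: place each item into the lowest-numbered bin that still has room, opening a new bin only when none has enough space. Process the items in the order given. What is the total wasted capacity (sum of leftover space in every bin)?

48

6 → bin 1 (remaining 4)
6 → bin 2 (remaining 4)
6 → bin 3 (remaining 4)
6 → bin 4 (remaining 4)
6 → bin 5 (remaining 4)
6 → bin 6 (remaining 4)
6 → bin 7 (remaining 4)
6 → bin 8 (remaining 4)
6 → bin 9 (remaining 4)
6 → bin 10 (remaining 4)
6 → bin 11 (remaining 4)
6 → bin 12 (remaining 4)
12 bins × 10 = 120; used 72; unused 48.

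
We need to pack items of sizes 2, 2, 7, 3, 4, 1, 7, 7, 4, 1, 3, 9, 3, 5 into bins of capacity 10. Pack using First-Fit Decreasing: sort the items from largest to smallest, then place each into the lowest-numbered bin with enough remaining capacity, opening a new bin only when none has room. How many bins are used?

Sorted descending: 9, 7, 7, 7, 5, 4, 4, 3, 3, 3, 2, 2, 1, 1.
bin 1: place 9, 1 left
bin 2: place 7, 3 left
bin 3: place 7, 3 left
bin 4: place 7, 3 left
bin 5: place 5, 5 left
bin 5: place 4, 1 left
bin 6: place 4, 6 left
bin 2: place 3, 0 left
bin 3: place 3, 0 left
bin 4: place 3, 0 left
bin 6: place 2, 4 left
bin 6: place 2, 2 left
bin 1: place 1, 0 left
bin 5: place 1, 0 left
Final bins: [9,1] [7,3] [7,3] [7,3] [5,4,1] [4,2,2].

6 bins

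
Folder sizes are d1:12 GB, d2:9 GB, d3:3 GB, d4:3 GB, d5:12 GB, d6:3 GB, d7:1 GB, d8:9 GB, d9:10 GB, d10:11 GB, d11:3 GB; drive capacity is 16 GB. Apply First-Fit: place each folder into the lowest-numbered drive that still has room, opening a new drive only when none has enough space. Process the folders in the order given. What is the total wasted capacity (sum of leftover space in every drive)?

d1 (12 GB) → drive 1 (remaining 4 GB)
d2 (9 GB) → drive 2 (remaining 7 GB)
d3 (3 GB) → drive 1 (remaining 1 GB)
d4 (3 GB) → drive 2 (remaining 4 GB)
d5 (12 GB) → drive 3 (remaining 4 GB)
d6 (3 GB) → drive 2 (remaining 1 GB)
d7 (1 GB) → drive 1 (remaining 0 GB)
d8 (9 GB) → drive 4 (remaining 7 GB)
d9 (10 GB) → drive 5 (remaining 6 GB)
d10 (11 GB) → drive 6 (remaining 5 GB)
d11 (3 GB) → drive 3 (remaining 1 GB)
6 drives × 16 GB = 96 GB; used 76 GB; unused 20 GB.

20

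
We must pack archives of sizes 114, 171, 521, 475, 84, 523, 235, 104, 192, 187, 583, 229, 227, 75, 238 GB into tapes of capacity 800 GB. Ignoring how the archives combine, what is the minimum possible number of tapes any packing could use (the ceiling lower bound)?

5

Total size = 114 + 171 + 521 + 475 + 84 + 523 + 235 + 104 + 192 + 187 + 583 + 229 + 227 + 75 + 238 = 3958 GB.
⌈3958 / 800⌉ = 5.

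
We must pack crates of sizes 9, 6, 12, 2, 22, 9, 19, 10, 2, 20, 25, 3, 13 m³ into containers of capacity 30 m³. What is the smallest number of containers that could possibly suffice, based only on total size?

Total size = 9 + 6 + 12 + 2 + 22 + 9 + 19 + 10 + 2 + 20 + 25 + 3 + 13 = 152 m³.
⌈152 / 30⌉ = 6.

6 containers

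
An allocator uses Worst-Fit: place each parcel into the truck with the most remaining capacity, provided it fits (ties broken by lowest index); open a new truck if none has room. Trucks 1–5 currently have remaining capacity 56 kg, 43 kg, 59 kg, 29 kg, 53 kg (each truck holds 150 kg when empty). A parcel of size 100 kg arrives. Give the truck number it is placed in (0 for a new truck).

No truck has ≥ 100 kg free, so a new truck is opened.

0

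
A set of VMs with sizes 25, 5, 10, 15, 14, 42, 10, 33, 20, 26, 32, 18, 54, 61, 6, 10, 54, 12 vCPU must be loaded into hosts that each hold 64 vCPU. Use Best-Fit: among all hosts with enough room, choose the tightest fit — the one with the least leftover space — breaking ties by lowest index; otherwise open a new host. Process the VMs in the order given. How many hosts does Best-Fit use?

8 hosts

25 vCPU → host 1 (remaining 39 vCPU)
5 vCPU → host 1 (remaining 34 vCPU)
10 vCPU → host 1 (remaining 24 vCPU)
15 vCPU → host 1 (remaining 9 vCPU)
14 vCPU → host 2 (remaining 50 vCPU)
42 vCPU → host 2 (remaining 8 vCPU)
10 vCPU → host 3 (remaining 54 vCPU)
33 vCPU → host 3 (remaining 21 vCPU)
20 vCPU → host 3 (remaining 1 vCPU)
26 vCPU → host 4 (remaining 38 vCPU)
32 vCPU → host 4 (remaining 6 vCPU)
18 vCPU → host 5 (remaining 46 vCPU)
54 vCPU → host 6 (remaining 10 vCPU)
61 vCPU → host 7 (remaining 3 vCPU)
6 vCPU → host 4 (remaining 0 vCPU)
10 vCPU → host 6 (remaining 0 vCPU)
54 vCPU → host 8 (remaining 10 vCPU)
12 vCPU → host 5 (remaining 34 vCPU)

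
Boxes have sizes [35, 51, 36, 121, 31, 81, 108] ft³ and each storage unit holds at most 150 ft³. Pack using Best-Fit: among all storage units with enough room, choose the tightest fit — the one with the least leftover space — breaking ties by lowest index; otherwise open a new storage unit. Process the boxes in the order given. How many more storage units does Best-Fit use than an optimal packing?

Best-Fit: [35,51,36] [121] [31,81] [108] → 4 storage units.
Total size 463 ft³; any packing needs at least ⌈463/150⌉ = 4 storage units.
So 4 is already optimal.

0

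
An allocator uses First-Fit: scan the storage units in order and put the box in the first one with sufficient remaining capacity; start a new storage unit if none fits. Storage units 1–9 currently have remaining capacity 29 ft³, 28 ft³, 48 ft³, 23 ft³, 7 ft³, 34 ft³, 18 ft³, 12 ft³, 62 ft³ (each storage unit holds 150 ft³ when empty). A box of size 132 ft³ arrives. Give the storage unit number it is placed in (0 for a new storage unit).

No storage unit has ≥ 132 ft³ free, so a new storage unit is opened.

0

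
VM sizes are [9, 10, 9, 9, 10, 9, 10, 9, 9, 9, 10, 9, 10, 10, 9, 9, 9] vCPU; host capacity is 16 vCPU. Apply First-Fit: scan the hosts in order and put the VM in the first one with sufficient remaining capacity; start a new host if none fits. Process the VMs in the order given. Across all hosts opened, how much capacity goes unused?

113

host 1: place 9 vCPU, 7 vCPU left
host 2: place 10 vCPU, 6 vCPU left
host 3: place 9 vCPU, 7 vCPU left
host 4: place 9 vCPU, 7 vCPU left
host 5: place 10 vCPU, 6 vCPU left
host 6: place 9 vCPU, 7 vCPU left
host 7: place 10 vCPU, 6 vCPU left
host 8: place 9 vCPU, 7 vCPU left
host 9: place 9 vCPU, 7 vCPU left
host 10: place 9 vCPU, 7 vCPU left
host 11: place 10 vCPU, 6 vCPU left
host 12: place 9 vCPU, 7 vCPU left
host 13: place 10 vCPU, 6 vCPU left
host 14: place 10 vCPU, 6 vCPU left
host 15: place 9 vCPU, 7 vCPU left
host 16: place 9 vCPU, 7 vCPU left
host 17: place 9 vCPU, 7 vCPU left
17 hosts × 16 vCPU = 272 vCPU; used 159 vCPU; unused 113 vCPU.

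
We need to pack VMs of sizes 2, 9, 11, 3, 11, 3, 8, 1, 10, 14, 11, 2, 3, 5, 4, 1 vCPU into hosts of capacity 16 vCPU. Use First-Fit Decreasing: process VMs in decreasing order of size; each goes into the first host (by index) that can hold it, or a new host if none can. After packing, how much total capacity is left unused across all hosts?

14

Sorted descending: 14, 11, 11, 11, 10, 9, 8, 5, 4, 3, 3, 3, 2, 2, 1, 1.
Put 14 vCPU in host 1; 2 vCPU remain.
Put 11 vCPU in host 2; 5 vCPU remain.
Put 11 vCPU in host 3; 5 vCPU remain.
Put 11 vCPU in host 4; 5 vCPU remain.
Put 10 vCPU in host 5; 6 vCPU remain.
Put 9 vCPU in host 6; 7 vCPU remain.
Put 8 vCPU in host 7; 8 vCPU remain.
Put 5 vCPU in host 2; 0 vCPU remain.
Put 4 vCPU in host 3; 1 vCPU remain.
Put 3 vCPU in host 4; 2 vCPU remain.
Put 3 vCPU in host 5; 3 vCPU remain.
Put 3 vCPU in host 5; 0 vCPU remain.
Put 2 vCPU in host 1; 0 vCPU remain.
Put 2 vCPU in host 4; 0 vCPU remain.
Put 1 vCPU in host 3; 0 vCPU remain.
Put 1 vCPU in host 6; 6 vCPU remain.
7 hosts × 16 vCPU = 112 vCPU; used 98 vCPU; unused 14 vCPU.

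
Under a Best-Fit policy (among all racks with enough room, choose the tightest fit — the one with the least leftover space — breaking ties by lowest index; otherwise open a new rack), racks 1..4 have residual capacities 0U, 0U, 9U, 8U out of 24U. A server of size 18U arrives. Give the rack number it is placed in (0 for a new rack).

No rack has ≥ 18U free, so a new rack is opened.

0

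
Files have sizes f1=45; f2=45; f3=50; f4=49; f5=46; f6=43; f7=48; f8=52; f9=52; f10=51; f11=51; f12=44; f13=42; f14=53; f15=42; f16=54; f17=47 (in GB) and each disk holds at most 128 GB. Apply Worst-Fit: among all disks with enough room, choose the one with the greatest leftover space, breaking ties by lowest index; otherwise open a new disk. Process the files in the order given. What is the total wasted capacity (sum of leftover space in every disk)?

338

disk 1: place f1 (45 GB), 83 GB left
disk 1: place f2 (45 GB), 38 GB left
disk 2: place f3 (50 GB), 78 GB left
disk 2: place f4 (49 GB), 29 GB left
disk 3: place f5 (46 GB), 82 GB left
disk 3: place f6 (43 GB), 39 GB left
disk 4: place f7 (48 GB), 80 GB left
disk 4: place f8 (52 GB), 28 GB left
disk 5: place f9 (52 GB), 76 GB left
disk 5: place f10 (51 GB), 25 GB left
disk 6: place f11 (51 GB), 77 GB left
disk 6: place f12 (44 GB), 33 GB left
disk 7: place f13 (42 GB), 86 GB left
disk 7: place f14 (53 GB), 33 GB left
disk 8: place f15 (42 GB), 86 GB left
disk 8: place f16 (54 GB), 32 GB left
disk 9: place f17 (47 GB), 81 GB left
9 disks × 128 GB = 1152 GB; used 814 GB; unused 338 GB.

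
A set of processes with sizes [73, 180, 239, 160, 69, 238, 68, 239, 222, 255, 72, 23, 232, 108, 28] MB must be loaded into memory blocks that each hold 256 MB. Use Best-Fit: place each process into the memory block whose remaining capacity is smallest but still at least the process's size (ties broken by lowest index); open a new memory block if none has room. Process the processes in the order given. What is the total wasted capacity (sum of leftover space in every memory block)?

98

73 MB → memory block 1 (remaining 183 MB)
180 MB → memory block 1 (remaining 3 MB)
239 MB → memory block 2 (remaining 17 MB)
160 MB → memory block 3 (remaining 96 MB)
69 MB → memory block 3 (remaining 27 MB)
238 MB → memory block 4 (remaining 18 MB)
68 MB → memory block 5 (remaining 188 MB)
239 MB → memory block 6 (remaining 17 MB)
222 MB → memory block 7 (remaining 34 MB)
255 MB → memory block 8 (remaining 1 MB)
72 MB → memory block 5 (remaining 116 MB)
23 MB → memory block 3 (remaining 4 MB)
232 MB → memory block 9 (remaining 24 MB)
108 MB → memory block 5 (remaining 8 MB)
28 MB → memory block 7 (remaining 6 MB)
9 memory blocks × 256 MB = 2304 MB; used 2206 MB; unused 98 MB.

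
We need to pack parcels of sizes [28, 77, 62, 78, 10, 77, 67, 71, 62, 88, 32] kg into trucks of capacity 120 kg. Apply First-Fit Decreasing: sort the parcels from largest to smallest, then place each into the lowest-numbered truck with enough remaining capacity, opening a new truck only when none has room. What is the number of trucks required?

8

Sorted descending: 88, 78, 77, 77, 71, 67, 62, 62, 32, 28, 10.
88 kg → truck 1 (remaining 32 kg)
78 kg → truck 2 (remaining 42 kg)
77 kg → truck 3 (remaining 43 kg)
77 kg → truck 4 (remaining 43 kg)
71 kg → truck 5 (remaining 49 kg)
67 kg → truck 6 (remaining 53 kg)
62 kg → truck 7 (remaining 58 kg)
62 kg → truck 8 (remaining 58 kg)
32 kg → truck 1 (remaining 0 kg)
28 kg → truck 2 (remaining 14 kg)
10 kg → truck 2 (remaining 4 kg)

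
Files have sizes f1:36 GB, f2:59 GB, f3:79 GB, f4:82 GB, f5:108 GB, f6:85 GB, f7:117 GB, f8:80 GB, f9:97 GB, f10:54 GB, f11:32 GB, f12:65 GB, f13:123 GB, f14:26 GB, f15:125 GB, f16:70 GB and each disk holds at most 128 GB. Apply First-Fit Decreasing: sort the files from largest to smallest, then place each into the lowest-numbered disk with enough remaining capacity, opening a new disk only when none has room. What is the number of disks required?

11

Sorted descending: 125, 123, 117, 108, 97, 85, 82, 80, 79, 70, 65, 59, 54, 36, 32, 26.
125 GB → disk 1 (remaining 3 GB)
123 GB → disk 2 (remaining 5 GB)
117 GB → disk 3 (remaining 11 GB)
108 GB → disk 4 (remaining 20 GB)
97 GB → disk 5 (remaining 31 GB)
85 GB → disk 6 (remaining 43 GB)
82 GB → disk 7 (remaining 46 GB)
80 GB → disk 8 (remaining 48 GB)
79 GB → disk 9 (remaining 49 GB)
70 GB → disk 10 (remaining 58 GB)
65 GB → disk 11 (remaining 63 GB)
59 GB → disk 11 (remaining 4 GB)
54 GB → disk 10 (remaining 4 GB)
36 GB → disk 6 (remaining 7 GB)
32 GB → disk 7 (remaining 14 GB)
26 GB → disk 5 (remaining 5 GB)
Final disks: [125] [123] [117] [108] [97,26] [85,36] [82,32] [80] [79] [70,54] [65,59].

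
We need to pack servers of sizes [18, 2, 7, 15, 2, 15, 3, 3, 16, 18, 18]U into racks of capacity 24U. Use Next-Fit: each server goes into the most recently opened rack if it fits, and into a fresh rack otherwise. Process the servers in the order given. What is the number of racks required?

6

Put 18U in rack 1; 6U remain.
Put 2U in rack 1; 4U remain.
Put 7U in rack 2; 17U remain.
Put 15U in rack 2; 2U remain.
Put 2U in rack 2; 0U remain.
Put 15U in rack 3; 9U remain.
Put 3U in rack 3; 6U remain.
Put 3U in rack 3; 3U remain.
Put 16U in rack 4; 8U remain.
Put 18U in rack 5; 6U remain.
Put 18U in rack 6; 6U remain.
Final racks: [18,2] [7,15,2] [15,3,3] [16] [18] [18].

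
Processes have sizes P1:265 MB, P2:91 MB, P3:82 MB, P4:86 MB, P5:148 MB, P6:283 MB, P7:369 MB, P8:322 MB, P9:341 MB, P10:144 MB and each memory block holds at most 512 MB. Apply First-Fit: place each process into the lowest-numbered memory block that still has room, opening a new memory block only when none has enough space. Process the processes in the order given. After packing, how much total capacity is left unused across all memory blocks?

941

P1 (265 MB) → memory block 1 (remaining 247 MB)
P2 (91 MB) → memory block 1 (remaining 156 MB)
P3 (82 MB) → memory block 1 (remaining 74 MB)
P4 (86 MB) → memory block 2 (remaining 426 MB)
P5 (148 MB) → memory block 2 (remaining 278 MB)
P6 (283 MB) → memory block 3 (remaining 229 MB)
P7 (369 MB) → memory block 4 (remaining 143 MB)
P8 (322 MB) → memory block 5 (remaining 190 MB)
P9 (341 MB) → memory block 6 (remaining 171 MB)
P10 (144 MB) → memory block 2 (remaining 134 MB)
6 memory blocks × 512 MB = 3072 MB; used 2131 MB; unused 941 MB.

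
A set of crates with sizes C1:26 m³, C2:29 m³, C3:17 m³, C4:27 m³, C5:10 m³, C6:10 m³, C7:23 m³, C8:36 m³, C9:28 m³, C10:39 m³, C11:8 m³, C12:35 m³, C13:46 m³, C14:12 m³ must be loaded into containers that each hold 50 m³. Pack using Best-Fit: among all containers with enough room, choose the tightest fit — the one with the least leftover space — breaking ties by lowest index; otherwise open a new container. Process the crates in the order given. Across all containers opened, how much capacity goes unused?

54

C1 (26 m³) → container 1 (remaining 24 m³)
C2 (29 m³) → container 2 (remaining 21 m³)
C3 (17 m³) → container 2 (remaining 4 m³)
C4 (27 m³) → container 3 (remaining 23 m³)
C5 (10 m³) → container 3 (remaining 13 m³)
C6 (10 m³) → container 3 (remaining 3 m³)
C7 (23 m³) → container 1 (remaining 1 m³)
C8 (36 m³) → container 4 (remaining 14 m³)
C9 (28 m³) → container 5 (remaining 22 m³)
C10 (39 m³) → container 6 (remaining 11 m³)
C11 (8 m³) → container 6 (remaining 3 m³)
C12 (35 m³) → container 7 (remaining 15 m³)
C13 (46 m³) → container 8 (remaining 4 m³)
C14 (12 m³) → container 4 (remaining 2 m³)
8 containers × 50 m³ = 400 m³; used 346 m³; unused 54 m³.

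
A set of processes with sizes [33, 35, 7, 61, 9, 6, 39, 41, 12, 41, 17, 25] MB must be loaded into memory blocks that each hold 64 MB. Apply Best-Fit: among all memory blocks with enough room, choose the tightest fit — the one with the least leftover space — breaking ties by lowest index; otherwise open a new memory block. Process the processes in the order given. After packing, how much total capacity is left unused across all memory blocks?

58

memory block 1: place 33 MB, 31 MB left
memory block 2: place 35 MB, 29 MB left
memory block 2: place 7 MB, 22 MB left
memory block 3: place 61 MB, 3 MB left
memory block 2: place 9 MB, 13 MB left
memory block 2: place 6 MB, 7 MB left
memory block 4: place 39 MB, 25 MB left
memory block 5: place 41 MB, 23 MB left
memory block 5: place 12 MB, 11 MB left
memory block 6: place 41 MB, 23 MB left
memory block 6: place 17 MB, 6 MB left
memory block 4: place 25 MB, 0 MB left
6 memory blocks × 64 MB = 384 MB; used 326 MB; unused 58 MB.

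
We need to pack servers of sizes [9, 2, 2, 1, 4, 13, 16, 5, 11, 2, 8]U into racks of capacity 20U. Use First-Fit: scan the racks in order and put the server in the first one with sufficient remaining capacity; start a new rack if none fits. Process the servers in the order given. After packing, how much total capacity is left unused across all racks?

rack 1: place 9U, 11U left
rack 1: place 2U, 9U left
rack 1: place 2U, 7U left
rack 1: place 1U, 6U left
rack 1: place 4U, 2U left
rack 2: place 13U, 7U left
rack 3: place 16U, 4U left
rack 2: place 5U, 2U left
rack 4: place 11U, 9U left
rack 1: place 2U, 0U left
rack 4: place 8U, 1U left
4 racks × 20U = 80U; used 73U; unused 7U.

7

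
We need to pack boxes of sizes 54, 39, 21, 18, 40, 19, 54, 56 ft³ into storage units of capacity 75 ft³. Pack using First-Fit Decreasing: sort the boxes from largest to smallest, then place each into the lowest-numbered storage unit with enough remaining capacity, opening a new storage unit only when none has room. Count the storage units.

5

Sorted descending: 56, 54, 54, 40, 39, 21, 19, 18.
56 ft³ → storage unit 1 (remaining 19 ft³)
54 ft³ → storage unit 2 (remaining 21 ft³)
54 ft³ → storage unit 3 (remaining 21 ft³)
40 ft³ → storage unit 4 (remaining 35 ft³)
39 ft³ → storage unit 5 (remaining 36 ft³)
21 ft³ → storage unit 2 (remaining 0 ft³)
19 ft³ → storage unit 1 (remaining 0 ft³)
18 ft³ → storage unit 3 (remaining 3 ft³)
Final storage units: [56,19] [54,21] [54,18] [40] [39].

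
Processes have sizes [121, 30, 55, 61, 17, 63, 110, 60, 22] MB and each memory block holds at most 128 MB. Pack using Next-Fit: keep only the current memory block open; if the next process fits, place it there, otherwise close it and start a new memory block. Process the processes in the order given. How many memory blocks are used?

memory block 1: place 121 MB, 7 MB left
memory block 2: place 30 MB, 98 MB left
memory block 2: place 55 MB, 43 MB left
memory block 3: place 61 MB, 67 MB left
memory block 3: place 17 MB, 50 MB left
memory block 4: place 63 MB, 65 MB left
memory block 5: place 110 MB, 18 MB left
memory block 6: place 60 MB, 68 MB left
memory block 6: place 22 MB, 46 MB left
Final memory blocks: [121] [30,55] [61,17] [63] [110] [60,22].

6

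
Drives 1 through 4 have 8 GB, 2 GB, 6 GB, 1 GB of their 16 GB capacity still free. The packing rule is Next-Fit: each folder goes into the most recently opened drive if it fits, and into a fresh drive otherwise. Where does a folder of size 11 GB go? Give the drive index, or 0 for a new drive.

Next-Fit only looks at drive 4, which has 1 GB free.
11 GB does not fit, so a new drive is opened.

0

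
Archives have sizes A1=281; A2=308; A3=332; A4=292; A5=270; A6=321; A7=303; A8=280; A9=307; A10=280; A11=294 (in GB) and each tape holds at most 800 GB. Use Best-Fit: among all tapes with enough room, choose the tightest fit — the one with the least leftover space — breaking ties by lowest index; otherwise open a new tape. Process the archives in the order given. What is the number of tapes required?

Put A1 (281 GB) in tape 1; 519 GB remain.
Put A2 (308 GB) in tape 1; 211 GB remain.
Put A3 (332 GB) in tape 2; 468 GB remain.
Put A4 (292 GB) in tape 2; 176 GB remain.
Put A5 (270 GB) in tape 3; 530 GB remain.
Put A6 (321 GB) in tape 3; 209 GB remain.
Put A7 (303 GB) in tape 4; 497 GB remain.
Put A8 (280 GB) in tape 4; 217 GB remain.
Put A9 (307 GB) in tape 5; 493 GB remain.
Put A10 (280 GB) in tape 5; 213 GB remain.
Put A11 (294 GB) in tape 6; 506 GB remain.
Final tapes: [281,308] [332,292] [270,321] [303,280] [307,280] [294].

6 tapes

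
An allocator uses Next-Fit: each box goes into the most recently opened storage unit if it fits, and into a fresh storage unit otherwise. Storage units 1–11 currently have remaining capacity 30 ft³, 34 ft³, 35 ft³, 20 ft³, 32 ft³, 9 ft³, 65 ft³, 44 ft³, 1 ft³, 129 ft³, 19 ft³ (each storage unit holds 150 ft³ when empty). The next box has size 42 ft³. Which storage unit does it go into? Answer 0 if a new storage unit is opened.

Next-Fit only looks at storage unit 11, which has 19 ft³ free.
42 ft³ does not fit, so a new storage unit is opened.

0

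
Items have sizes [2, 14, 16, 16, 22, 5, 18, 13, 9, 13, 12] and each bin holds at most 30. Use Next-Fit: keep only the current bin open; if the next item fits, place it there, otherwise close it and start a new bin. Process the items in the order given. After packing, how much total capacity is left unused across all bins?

70

bin 1: place 2, 28 left
bin 1: place 14, 14 left
bin 2: place 16, 14 left
bin 3: place 16, 14 left
bin 4: place 22, 8 left
bin 4: place 5, 3 left
bin 5: place 18, 12 left
bin 6: place 13, 17 left
bin 6: place 9, 8 left
bin 7: place 13, 17 left
bin 7: place 12, 5 left
7 bins × 30 = 210; used 140; unused 70.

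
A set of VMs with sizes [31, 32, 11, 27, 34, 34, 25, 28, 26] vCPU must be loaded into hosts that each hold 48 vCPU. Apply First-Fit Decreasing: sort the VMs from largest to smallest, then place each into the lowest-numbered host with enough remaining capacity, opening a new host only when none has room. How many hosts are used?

8

Sorted descending: 34, 34, 32, 31, 28, 27, 26, 25, 11.
Put 34 vCPU in host 1; 14 vCPU remain.
Put 34 vCPU in host 2; 14 vCPU remain.
Put 32 vCPU in host 3; 16 vCPU remain.
Put 31 vCPU in host 4; 17 vCPU remain.
Put 28 vCPU in host 5; 20 vCPU remain.
Put 27 vCPU in host 6; 21 vCPU remain.
Put 26 vCPU in host 7; 22 vCPU remain.
Put 25 vCPU in host 8; 23 vCPU remain.
Put 11 vCPU in host 1; 3 vCPU remain.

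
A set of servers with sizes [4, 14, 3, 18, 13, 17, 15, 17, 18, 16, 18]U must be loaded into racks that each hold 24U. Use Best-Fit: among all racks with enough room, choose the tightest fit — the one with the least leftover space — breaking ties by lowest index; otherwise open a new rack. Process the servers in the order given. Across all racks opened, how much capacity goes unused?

rack 1: place 4U, 20U left
rack 1: place 14U, 6U left
rack 1: place 3U, 3U left
rack 2: place 18U, 6U left
rack 3: place 13U, 11U left
rack 4: place 17U, 7U left
rack 5: place 15U, 9U left
rack 6: place 17U, 7U left
rack 7: place 18U, 6U left
rack 8: place 16U, 8U left
rack 9: place 18U, 6U left
9 racks × 24U = 216U; used 153U; unused 63U.

63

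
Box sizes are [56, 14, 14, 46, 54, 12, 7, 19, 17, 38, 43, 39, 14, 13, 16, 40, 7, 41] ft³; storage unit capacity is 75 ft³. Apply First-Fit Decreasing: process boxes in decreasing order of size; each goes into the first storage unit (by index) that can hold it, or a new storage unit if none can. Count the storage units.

8 storage units

Sorted descending: 56, 54, 46, 43, 41, 40, 39, 38, 19, 17, 16, 14, 14, 14, 13, 12, 7, 7.
Put 56 ft³ in storage unit 1; 19 ft³ remain.
Put 54 ft³ in storage unit 2; 21 ft³ remain.
Put 46 ft³ in storage unit 3; 29 ft³ remain.
Put 43 ft³ in storage unit 4; 32 ft³ remain.
Put 41 ft³ in storage unit 5; 34 ft³ remain.
Put 40 ft³ in storage unit 6; 35 ft³ remain.
Put 39 ft³ in storage unit 7; 36 ft³ remain.
Put 38 ft³ in storage unit 8; 37 ft³ remain.
Put 19 ft³ in storage unit 1; 0 ft³ remain.
Put 17 ft³ in storage unit 2; 4 ft³ remain.
Put 16 ft³ in storage unit 3; 13 ft³ remain.
Put 14 ft³ in storage unit 4; 18 ft³ remain.
Put 14 ft³ in storage unit 4; 4 ft³ remain.
Put 14 ft³ in storage unit 5; 20 ft³ remain.
Put 13 ft³ in storage unit 3; 0 ft³ remain.
Put 12 ft³ in storage unit 5; 8 ft³ remain.
Put 7 ft³ in storage unit 5; 1 ft³ remain.
Put 7 ft³ in storage unit 6; 28 ft³ remain.
Final storage units: [56,19] [54,17] [46,16,13] [43,14,14] [41,14,12,7] [40,7] [39] [38].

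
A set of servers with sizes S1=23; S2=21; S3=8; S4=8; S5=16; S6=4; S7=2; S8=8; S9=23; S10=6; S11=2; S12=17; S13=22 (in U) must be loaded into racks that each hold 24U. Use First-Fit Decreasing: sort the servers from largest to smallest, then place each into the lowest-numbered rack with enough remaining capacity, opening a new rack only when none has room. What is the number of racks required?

Sorted descending: 23, 23, 22, 21, 17, 16, 8, 8, 8, 6, 4, 2, 2.
Put 23U in rack 1; 1U remain.
Put 23U in rack 2; 1U remain.
Put 22U in rack 3; 2U remain.
Put 21U in rack 4; 3U remain.
Put 17U in rack 5; 7U remain.
Put 16U in rack 6; 8U remain.
Put 8U in rack 6; 0U remain.
Put 8U in rack 7; 16U remain.
Put 8U in rack 7; 8U remain.
Put 6U in rack 5; 1U remain.
Put 4U in rack 7; 4U remain.
Put 2U in rack 3; 0U remain.
Put 2U in rack 4; 1U remain.
Final racks: [23] [23] [22,2] [21,2] [17,6] [16,8] [8,8,4].

7 racks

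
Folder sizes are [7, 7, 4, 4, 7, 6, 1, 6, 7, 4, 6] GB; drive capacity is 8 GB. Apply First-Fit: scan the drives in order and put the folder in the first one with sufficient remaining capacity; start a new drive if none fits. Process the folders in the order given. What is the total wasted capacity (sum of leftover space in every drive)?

13

Put 7 GB in drive 1; 1 GB remain.
Put 7 GB in drive 2; 1 GB remain.
Put 4 GB in drive 3; 4 GB remain.
Put 4 GB in drive 3; 0 GB remain.
Put 7 GB in drive 4; 1 GB remain.
Put 6 GB in drive 5; 2 GB remain.
Put 1 GB in drive 1; 0 GB remain.
Put 6 GB in drive 6; 2 GB remain.
Put 7 GB in drive 7; 1 GB remain.
Put 4 GB in drive 8; 4 GB remain.
Put 6 GB in drive 9; 2 GB remain.
9 drives × 8 GB = 72 GB; used 59 GB; unused 13 GB.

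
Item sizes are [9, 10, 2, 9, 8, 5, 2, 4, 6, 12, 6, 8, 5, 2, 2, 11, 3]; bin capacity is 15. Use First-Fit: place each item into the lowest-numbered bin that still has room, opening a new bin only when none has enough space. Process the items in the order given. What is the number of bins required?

8

9 → bin 1 (remaining 6)
10 → bin 2 (remaining 5)
2 → bin 1 (remaining 4)
9 → bin 3 (remaining 6)
8 → bin 4 (remaining 7)
5 → bin 2 (remaining 0)
2 → bin 1 (remaining 2)
4 → bin 3 (remaining 2)
6 → bin 4 (remaining 1)
12 → bin 5 (remaining 3)
6 → bin 6 (remaining 9)
8 → bin 6 (remaining 1)
5 → bin 7 (remaining 10)
2 → bin 1 (remaining 0)
2 → bin 3 (remaining 0)
11 → bin 8 (remaining 4)
3 → bin 5 (remaining 0)
Final bins: [9,2,2,2] [10,5] [9,4,2] [8,6] [12,3] [6,8] [5] [11].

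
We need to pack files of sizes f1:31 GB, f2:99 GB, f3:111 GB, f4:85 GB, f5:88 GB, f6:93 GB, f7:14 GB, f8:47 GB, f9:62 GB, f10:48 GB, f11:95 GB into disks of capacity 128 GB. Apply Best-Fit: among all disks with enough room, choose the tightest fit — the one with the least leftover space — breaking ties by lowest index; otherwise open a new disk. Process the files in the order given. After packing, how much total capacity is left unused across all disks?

Put f1 (31 GB) in disk 1; 97 GB remain.
Put f2 (99 GB) in disk 2; 29 GB remain.
Put f3 (111 GB) in disk 3; 17 GB remain.
Put f4 (85 GB) in disk 1; 12 GB remain.
Put f5 (88 GB) in disk 4; 40 GB remain.
Put f6 (93 GB) in disk 5; 35 GB remain.
Put f7 (14 GB) in disk 3; 3 GB remain.
Put f8 (47 GB) in disk 6; 81 GB remain.
Put f9 (62 GB) in disk 6; 19 GB remain.
Put f10 (48 GB) in disk 7; 80 GB remain.
Put f11 (95 GB) in disk 8; 33 GB remain.
8 disks × 128 GB = 1024 GB; used 773 GB; unused 251 GB.

251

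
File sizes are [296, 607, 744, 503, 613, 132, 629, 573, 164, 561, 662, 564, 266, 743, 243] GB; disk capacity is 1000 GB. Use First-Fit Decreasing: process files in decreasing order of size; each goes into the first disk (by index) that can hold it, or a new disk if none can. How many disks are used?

Sorted descending: 744, 743, 662, 629, 613, 607, 573, 564, 561, 503, 296, 266, 243, 164, 132.
Put 744 GB in disk 1; 256 GB remain.
Put 743 GB in disk 2; 257 GB remain.
Put 662 GB in disk 3; 338 GB remain.
Put 629 GB in disk 4; 371 GB remain.
Put 613 GB in disk 5; 387 GB remain.
Put 607 GB in disk 6; 393 GB remain.
Put 573 GB in disk 7; 427 GB remain.
Put 564 GB in disk 8; 436 GB remain.
Put 561 GB in disk 9; 439 GB remain.
Put 503 GB in disk 10; 497 GB remain.
Put 296 GB in disk 3; 42 GB remain.
Put 266 GB in disk 4; 105 GB remain.
Put 243 GB in disk 1; 13 GB remain.
Put 164 GB in disk 2; 93 GB remain.
Put 132 GB in disk 5; 255 GB remain.

10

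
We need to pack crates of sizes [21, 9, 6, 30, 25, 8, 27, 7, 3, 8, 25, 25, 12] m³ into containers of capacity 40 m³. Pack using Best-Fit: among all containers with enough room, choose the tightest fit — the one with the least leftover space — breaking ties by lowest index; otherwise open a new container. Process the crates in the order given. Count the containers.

container 1: place 21 m³, 19 m³ left
container 1: place 9 m³, 10 m³ left
container 1: place 6 m³, 4 m³ left
container 2: place 30 m³, 10 m³ left
container 3: place 25 m³, 15 m³ left
container 2: place 8 m³, 2 m³ left
container 4: place 27 m³, 13 m³ left
container 4: place 7 m³, 6 m³ left
container 1: place 3 m³, 1 m³ left
container 3: place 8 m³, 7 m³ left
container 5: place 25 m³, 15 m³ left
container 6: place 25 m³, 15 m³ left
container 5: place 12 m³, 3 m³ left
Final containers: [21,9,6,3] [30,8] [25,8] [27,7] [25,12] [25].

6 containers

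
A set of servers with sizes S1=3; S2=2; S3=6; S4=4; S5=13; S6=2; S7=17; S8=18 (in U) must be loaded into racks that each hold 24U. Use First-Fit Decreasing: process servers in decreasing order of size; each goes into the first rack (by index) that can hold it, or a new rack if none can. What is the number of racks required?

3 racks

Sorted descending: 18, 17, 13, 6, 4, 3, 2, 2.
rack 1: place 18U, 6U left
rack 2: place 17U, 7U left
rack 3: place 13U, 11U left
rack 1: place 6U, 0U left
rack 2: place 4U, 3U left
rack 2: place 3U, 0U left
rack 3: place 2U, 9U left
rack 3: place 2U, 7U left
Final racks: [18,6] [17,4,3] [13,2,2].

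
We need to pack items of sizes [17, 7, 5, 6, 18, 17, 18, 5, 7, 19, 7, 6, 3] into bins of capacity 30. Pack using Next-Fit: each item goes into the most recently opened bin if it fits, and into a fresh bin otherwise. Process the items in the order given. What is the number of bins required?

bin 1: place 17, 13 left
bin 1: place 7, 6 left
bin 1: place 5, 1 left
bin 2: place 6, 24 left
bin 2: place 18, 6 left
bin 3: place 17, 13 left
bin 4: place 18, 12 left
bin 4: place 5, 7 left
bin 4: place 7, 0 left
bin 5: place 19, 11 left
bin 5: place 7, 4 left
bin 6: place 6, 24 left
bin 6: place 3, 21 left
Final bins: [17,7,5] [6,18] [17] [18,5,7] [19,7] [6,3].

6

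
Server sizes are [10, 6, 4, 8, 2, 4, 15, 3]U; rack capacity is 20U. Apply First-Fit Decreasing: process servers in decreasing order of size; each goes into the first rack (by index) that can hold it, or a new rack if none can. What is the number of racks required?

3 racks

Sorted descending: 15, 10, 8, 6, 4, 4, 3, 2.
Put 15U in rack 1; 5U remain.
Put 10U in rack 2; 10U remain.
Put 8U in rack 2; 2U remain.
Put 6U in rack 3; 14U remain.
Put 4U in rack 1; 1U remain.
Put 4U in rack 3; 10U remain.
Put 3U in rack 3; 7U remain.
Put 2U in rack 2; 0U remain.
Final racks: [15,4] [10,8,2] [6,4,3].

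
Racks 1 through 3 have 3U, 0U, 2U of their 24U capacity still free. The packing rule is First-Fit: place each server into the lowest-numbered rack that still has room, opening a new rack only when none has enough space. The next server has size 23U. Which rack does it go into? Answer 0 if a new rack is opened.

0

No rack has ≥ 23U free, so a new rack is opened.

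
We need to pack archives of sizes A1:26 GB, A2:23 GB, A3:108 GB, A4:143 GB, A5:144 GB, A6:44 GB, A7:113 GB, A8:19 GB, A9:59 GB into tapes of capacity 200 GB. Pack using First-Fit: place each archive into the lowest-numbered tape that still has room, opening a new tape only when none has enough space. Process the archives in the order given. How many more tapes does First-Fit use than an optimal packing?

0

First-Fit: [26,23,108,19] [143,44] [144] [113,59] → 4 tapes.
Total size 679 GB; any packing needs at least ⌈679/200⌉ = 4 tapes.
So 4 is already optimal.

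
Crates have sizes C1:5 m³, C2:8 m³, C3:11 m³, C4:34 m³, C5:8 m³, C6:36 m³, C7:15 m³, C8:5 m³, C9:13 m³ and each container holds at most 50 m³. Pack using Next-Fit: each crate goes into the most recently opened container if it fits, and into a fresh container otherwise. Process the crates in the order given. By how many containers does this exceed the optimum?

Next-Fit: [5,8,11] [34,8] [36] [15,5,13] → 4 containers.
Total size 135 m³; any packing needs at least ⌈135/50⌉ = 3 containers.
An optimal packing achieves that bound: [36,13] [34,15] [11,8,8,5,5] → 3 containers.
Excess: 4 − 3 = 1.

1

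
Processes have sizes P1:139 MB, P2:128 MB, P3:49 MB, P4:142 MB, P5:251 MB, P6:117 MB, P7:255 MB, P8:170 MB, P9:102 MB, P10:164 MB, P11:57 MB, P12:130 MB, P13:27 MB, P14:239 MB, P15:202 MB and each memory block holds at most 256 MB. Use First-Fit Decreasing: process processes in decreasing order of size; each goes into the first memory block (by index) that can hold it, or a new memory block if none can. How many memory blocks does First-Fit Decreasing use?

Sorted descending: 255, 251, 239, 202, 170, 164, 142, 139, 130, 128, 117, 102, 57, 49, 27.
memory block 1: place 255 MB, 1 MB left
memory block 2: place 251 MB, 5 MB left
memory block 3: place 239 MB, 17 MB left
memory block 4: place 202 MB, 54 MB left
memory block 5: place 170 MB, 86 MB left
memory block 6: place 164 MB, 92 MB left
memory block 7: place 142 MB, 114 MB left
memory block 8: place 139 MB, 117 MB left
memory block 9: place 130 MB, 126 MB left
memory block 10: place 128 MB, 128 MB left
memory block 8: place 117 MB, 0 MB left
memory block 7: place 102 MB, 12 MB left
memory block 5: place 57 MB, 29 MB left
memory block 4: place 49 MB, 5 MB left
memory block 5: place 27 MB, 2 MB left
Final memory blocks: [255] [251] [239] [202,49] [170,57,27] [164] [142,102] [139,117] [130] [128].

10 memory blocks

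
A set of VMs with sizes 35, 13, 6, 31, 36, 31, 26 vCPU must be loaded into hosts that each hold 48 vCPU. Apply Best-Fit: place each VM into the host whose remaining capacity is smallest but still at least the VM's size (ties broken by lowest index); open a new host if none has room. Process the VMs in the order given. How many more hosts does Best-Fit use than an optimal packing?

Best-Fit: [35,13] [6,31] [36] [31] [26] → 5 hosts.
5 VMs exceed 24 vCPU (half the capacity), and no two of those can share a host, so at least 5 hosts are needed.
So 5 is already optimal.

0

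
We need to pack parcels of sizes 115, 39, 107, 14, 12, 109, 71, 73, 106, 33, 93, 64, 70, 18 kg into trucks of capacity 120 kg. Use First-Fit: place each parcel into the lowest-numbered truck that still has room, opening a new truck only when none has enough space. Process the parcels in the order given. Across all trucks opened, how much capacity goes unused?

276

Put 115 kg in truck 1; 5 kg remain.
Put 39 kg in truck 2; 81 kg remain.
Put 107 kg in truck 3; 13 kg remain.
Put 14 kg in truck 2; 67 kg remain.
Put 12 kg in truck 2; 55 kg remain.
Put 109 kg in truck 4; 11 kg remain.
Put 71 kg in truck 5; 49 kg remain.
Put 73 kg in truck 6; 47 kg remain.
Put 106 kg in truck 7; 14 kg remain.
Put 33 kg in truck 2; 22 kg remain.
Put 93 kg in truck 8; 27 kg remain.
Put 64 kg in truck 9; 56 kg remain.
Put 70 kg in truck 10; 50 kg remain.
Put 18 kg in truck 2; 4 kg remain.
10 trucks × 120 kg = 1200 kg; used 924 kg; unused 276 kg.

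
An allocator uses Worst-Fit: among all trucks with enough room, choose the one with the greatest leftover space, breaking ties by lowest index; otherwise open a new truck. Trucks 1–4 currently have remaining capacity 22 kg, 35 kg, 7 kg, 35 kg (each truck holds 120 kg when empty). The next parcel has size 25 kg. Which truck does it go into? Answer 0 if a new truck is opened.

2

Trucks with room: truck 2 (35 kg), truck 4 (35 kg).
Most room is truck 2 with 35 kg free.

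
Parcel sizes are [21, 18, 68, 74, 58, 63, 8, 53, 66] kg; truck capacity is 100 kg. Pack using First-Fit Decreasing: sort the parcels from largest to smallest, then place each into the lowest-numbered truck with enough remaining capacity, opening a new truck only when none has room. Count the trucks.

Sorted descending: 74, 68, 66, 63, 58, 53, 21, 18, 8.
Put 74 kg in truck 1; 26 kg remain.
Put 68 kg in truck 2; 32 kg remain.
Put 66 kg in truck 3; 34 kg remain.
Put 63 kg in truck 4; 37 kg remain.
Put 58 kg in truck 5; 42 kg remain.
Put 53 kg in truck 6; 47 kg remain.
Put 21 kg in truck 1; 5 kg remain.
Put 18 kg in truck 2; 14 kg remain.
Put 8 kg in truck 2; 6 kg remain.

6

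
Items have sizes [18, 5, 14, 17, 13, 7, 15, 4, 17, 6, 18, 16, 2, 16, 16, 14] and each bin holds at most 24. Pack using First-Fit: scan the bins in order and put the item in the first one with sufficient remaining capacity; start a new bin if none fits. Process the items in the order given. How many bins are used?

11

Put 18 in bin 1; 6 remain.
Put 5 in bin 1; 1 remain.
Put 14 in bin 2; 10 remain.
Put 17 in bin 3; 7 remain.
Put 13 in bin 4; 11 remain.
Put 7 in bin 2; 3 remain.
Put 15 in bin 5; 9 remain.
Put 4 in bin 3; 3 remain.
Put 17 in bin 6; 7 remain.
Put 6 in bin 4; 5 remain.
Put 18 in bin 7; 6 remain.
Put 16 in bin 8; 8 remain.
Put 2 in bin 2; 1 remain.
Put 16 in bin 9; 8 remain.
Put 16 in bin 10; 8 remain.
Put 14 in bin 11; 10 remain.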